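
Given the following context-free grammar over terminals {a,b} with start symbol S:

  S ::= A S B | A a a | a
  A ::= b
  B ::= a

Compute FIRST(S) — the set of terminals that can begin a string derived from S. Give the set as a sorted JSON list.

Compute FIRST by fixpoint:
pass 1:
  A via A→b: +{b}
  B via B→a: +{a}
  S via S→A S B: +{b}
  S via S→a: +{a}
  S: {a,b}  A: {b}  B: {a}
pass 2: — fixpoint
  S: {a,b}  A: {b}  B: {a}

FIRST(S) = ["a", "b"]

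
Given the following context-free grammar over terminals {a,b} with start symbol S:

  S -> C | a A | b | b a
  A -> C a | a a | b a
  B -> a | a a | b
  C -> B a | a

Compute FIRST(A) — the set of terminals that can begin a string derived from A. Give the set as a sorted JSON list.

Compute FIRST by fixpoint:
round 1:
  A via A→a a: +{a}
  A via A→b a: +{b}
  B via B→a: +{a}
  B via B→b: +{b}
  C via C→B a: +{a,b}
  S via S→C: +{a,b}
  S: {a,b}  A: {a,b}  B: {a,b}  C: {a,b}
round 2: (no change)
  S: {a,b}  A: {a,b}  B: {a,b}  C: {a,b}

FIRST(A) = ["a", "b"]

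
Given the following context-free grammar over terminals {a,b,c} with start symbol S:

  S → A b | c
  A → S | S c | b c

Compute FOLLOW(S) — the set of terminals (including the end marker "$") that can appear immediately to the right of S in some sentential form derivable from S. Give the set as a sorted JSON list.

FIRST sets, iterate to fixpoint:
iter 1:
  A via A→b c: +{b}
  S via S→A b: +{b}
  S via S→c: +{c}
  FIRST(S)={b,c}  FIRST(A)={b}
iter 2:
  A via A→S: +{c}
  FIRST(S)={b,c}  FIRST(A)={b,c}
iter 3: (no change)
  FIRST(S)={b,c}  FIRST(A)={b,c}

FOLLOW iteration:
seed FOLLOW(S) with $
iter 1:
  A→S c: FOLLOW(S) ⊇ FIRST(c) = {c}; new: +{c}
  S→A b: FOLLOW(A) ⊇ FIRST(b) = {b}; new: +{b}
  FOLLOW(S)={$,c}  FOLLOW(A)={b}
iter 2:
  A→S: FOLLOW(S) ⊇ FOLLOW(A) ⊇ {b}; new: +{b}
  FOLLOW(S)={$,b,c}  FOLLOW(A)={b}
iter 3: — fixpoint
  FOLLOW(S)={$,b,c}  FOLLOW(A)={b}

FOLLOW(S) = ["$", "b", "c"]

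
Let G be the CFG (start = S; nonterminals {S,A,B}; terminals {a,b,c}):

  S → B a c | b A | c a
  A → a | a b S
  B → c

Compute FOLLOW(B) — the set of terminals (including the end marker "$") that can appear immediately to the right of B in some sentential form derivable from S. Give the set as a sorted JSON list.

FIRST sets, iterate to fixpoint:
round 1:
  A via A→a: +{a}
  B via B→c: +{c}
  S via S→B a c: +{c}
  S via S→b A: +{b}
  FIRST[S]={b,c}  FIRST[A]={a}  FIRST[B]={c}
round 2: — fixpoint
  FIRST[S]={b,c}  FIRST[A]={a}  FIRST[B]={c}

FOLLOW iteration:
FOLLOW(S) := {$}
[1]
  S→B a c: FOLLOW(B) ⊇ FIRST(a) = {a}; new: +{a}
  S→b A: FOLLOW(A) ⊇ FOLLOW(S) ⊇ {$}; new: +{$}
  FOLLOW(S)={$}  FOLLOW(A)={$}  FOLLOW(B)={a}
[2] — fixpoint
  FOLLOW(S)={$}  FOLLOW(A)={$}  FOLLOW(B)={a}

FOLLOW(B) = ["a"]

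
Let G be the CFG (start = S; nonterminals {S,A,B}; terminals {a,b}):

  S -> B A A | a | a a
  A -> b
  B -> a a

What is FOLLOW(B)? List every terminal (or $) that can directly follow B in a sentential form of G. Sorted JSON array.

FIRST iteration:
round 1:
  A via A→b: +{b}
  B via B→a a: +{a}
  S via S→B A A: +{a}
  FIRST[S]={a}  FIRST[A]={b}  FIRST[B]={a}
round 2: (no change)
  FIRST[S]={a}  FIRST[A]={b}  FIRST[B]={a}

FOLLOW sets:
seed FOLLOW(S) with $
iter 1:
  S→B A A: FOLLOW(B) ⊇ FIRST(A) = {b}; new: +{b}
  S→B A A: FOLLOW(A) ⊇ FIRST(A) = {b}; new: +{b}
  S→B A A: FOLLOW(A) ⊇ FOLLOW(S) ⊇ {$}; new: +{$}
  FOLLOW(S)={$}  FOLLOW(A)={$,b}  FOLLOW(B)={b}
iter 2: (stable)
  FOLLOW(S)={$}  FOLLOW(A)={$,b}  FOLLOW(B)={b}

FOLLOW(B) = ["b"]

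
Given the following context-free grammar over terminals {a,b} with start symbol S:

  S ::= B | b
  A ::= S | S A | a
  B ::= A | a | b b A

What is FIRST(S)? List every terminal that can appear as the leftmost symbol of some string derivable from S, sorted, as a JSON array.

Compute FIRST by fixpoint:
pass 1:
  A via A→a: +{a}
  B via B→A: +{a}
  B via B→b b A: +{b}
  S via S→B: +{a,b}
  FIRST[S]={a,b}  FIRST[A]={a}  FIRST[B]={a,b}
pass 2:
  A via A→S: +{b}
  FIRST[S]={a,b}  FIRST[A]={a,b}  FIRST[B]={a,b}
pass 3: (no change)
  FIRST[S]={a,b}  FIRST[A]={a,b}  FIRST[B]={a,b}

FIRST(S) = ["a", "b"]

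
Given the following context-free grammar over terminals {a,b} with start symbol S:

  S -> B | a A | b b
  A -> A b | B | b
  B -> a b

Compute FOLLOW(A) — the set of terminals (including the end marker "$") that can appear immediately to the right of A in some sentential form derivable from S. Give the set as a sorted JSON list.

FIRST iteration:
[1]
  A via A→b: +{b}
  B via B→a b: +{a}
  S via S→B: +{a}
  S via S→b b: +{b}
  FIRST[S]={a,b}  FIRST[A]={b}  FIRST[B]={a}
[2]
  A via A→B: +{a}
  FIRST[S]={a,b}  FIRST[A]={a,b}  FIRST[B]={a}
[3] (stable)
  FIRST[S]={a,b}  FIRST[A]={a,b}  FIRST[B]={a}

FOLLOW iteration:
FOLLOW(S) := {$}
[1]
  A→A b: FOLLOW(A) ⊇ FIRST(b) = {b}; new: +{b}
  A→B: FOLLOW(B) ⊇ FOLLOW(A) ⊇ {b}; new: +{b}
  S→B: FOLLOW(B) ⊇ FOLLOW(S) ⊇ {$}; new: +{$}
  S→a A: FOLLOW(A) ⊇ FOLLOW(S) ⊇ {$}; new: +{$}
  FOLLOW(S)={$}  FOLLOW(A)={$,b}  FOLLOW(B)={$,b}
[2] (no change)
  FOLLOW(S)={$}  FOLLOW(A)={$,b}  FOLLOW(B)={$,b}

FOLLOW(A) = ["$", "b"]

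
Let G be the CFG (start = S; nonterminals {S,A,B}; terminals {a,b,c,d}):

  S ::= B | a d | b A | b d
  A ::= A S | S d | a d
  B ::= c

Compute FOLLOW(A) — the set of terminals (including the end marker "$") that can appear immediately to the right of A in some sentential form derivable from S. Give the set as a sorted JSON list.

FIRST sets, iterate to fixpoint:
pass 1:
  A via A→a d: +{a}
  B via B→c: +{c}
  S via S→B: +{c}
  S via S→a d: +{a}
  S via S→b A: +{b}
  FIRST(S)={a,b,c}  FIRST(A)={a}  FIRST(B)={c}
pass 2:
  A via A→S d: +{b,c}
  FIRST(S)={a,b,c}  FIRST(A)={a,b,c}  FIRST(B)={c}
pass 3: — fixpoint
  FIRST(S)={a,b,c}  FIRST(A)={a,b,c}  FIRST(B)={c}

FOLLOW iteration:
initialize: $ ∈ FOLLOW(S)
[1]
  A→A S: FOLLOW(A) ⊇ FIRST(S) = {a,b,c}; new: +{a,b,c}
  A→A S: FOLLOW(S) ⊇ FOLLOW(A) ⊇ {a,b,c}; new: +{a,b,c}
  A→S d: FOLLOW(S) ⊇ FIRST(d) = {d}; new: +{d}
  S→B: FOLLOW(B) ⊇ FOLLOW(S) ⊇ {$,a,b,c,d}; new: +{$,a,b,c,d}
  S→b A: FOLLOW(A) ⊇ FOLLOW(S) ⊇ {$,a,b,c,d}; new: +{$,d}
  FOLLOW[S]={$,a,b,c,d}  FOLLOW[A]={$,a,b,c,d}  FOLLOW[B]={$,a,b,c,d}
[2] — fixpoint
  FOLLOW[S]={$,a,b,c,d}  FOLLOW[A]={$,a,b,c,d}  FOLLOW[B]={$,a,b,c,d}

FOLLOW(A) = ["$", "a", "b", "c", "d"]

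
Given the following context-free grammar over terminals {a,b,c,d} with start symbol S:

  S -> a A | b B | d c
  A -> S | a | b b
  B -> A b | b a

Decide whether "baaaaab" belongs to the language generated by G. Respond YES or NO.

CNF form of G:
  S -> T0 A | T1 B | T2 T3
  A -> T0 A | T1 B | T1 T1 | T2 T3 | a
  B -> A T1 | T1 T0
  T0 -> a
  T1 -> b
  T2 -> d
  T3 -> c

Fill CYK table bottom-up:
  cell(0,0) b: {T1}  orig:{}
  cell(1,1) a: {A,T0}  orig:{A}
  cell(2,2) a: {A,T0}  orig:{A}
  cell(3,3) a: {A,T0}  orig:{A}
  cell(4,4) a: {A,T0}  orig:{A}
  cell(5,5) a: {A,T0}  orig:{A}
  cell(6,6) b: {T1}  orig:{}
  cell(0,1) ba: {B}
  cell(1,2) aa: {A,S}
  cell(2,3) aa: {A,S}
  cell(3,4) aa: {A,S}
  cell(4,5) aa: {A,S}
  cell(5,6) ab: {B}
  cell(0,2) baa: ∅
  cell(1,3) aaa: {A,S}
  cell(2,4) aaa: {A,S}
  cell(3,5) aaa: {A,S}
  cell(4,6) aab: {B}
  cell(0,3) baaa: ∅
  cell(1,4) aaaa: {A,S}
  cell(2,5) aaaa: {A,S}
  cell(3,6) aaab: {B}
  cell(0,4) baaaa: ∅
  cell(1,5) aaaaa: {A,S}
  cell(2,6) aaaab: {B}
  cell(0,5) baaaaa: ∅
  cell(1,6) aaaaab: {B}
  cell(0,6) baaaaab: {A,S}

S ∈ T[0,6] ⇒ YES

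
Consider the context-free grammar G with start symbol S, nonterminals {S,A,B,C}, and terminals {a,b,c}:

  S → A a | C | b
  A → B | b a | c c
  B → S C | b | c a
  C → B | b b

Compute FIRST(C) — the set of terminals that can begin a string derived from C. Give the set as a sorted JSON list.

FIRST sets, iterate to fixpoint:
round 1:
  A via A→b a: +{b}
  A via A→c c: +{c}
  B via B→b: +{b}
  B via B→c a: +{c}
  C via C→B: +{b,c}
  S via S→A a: +{b,c}
  FIRST(S)={b,c}  FIRST(A)={b,c}  FIRST(B)={b,c}  FIRST(C)={b,c}
round 2: — fixpoint
  FIRST(S)={b,c}  FIRST(A)={b,c}  FIRST(B)={b,c}  FIRST(C)={b,c}

FIRST(C) = ["b", "c"]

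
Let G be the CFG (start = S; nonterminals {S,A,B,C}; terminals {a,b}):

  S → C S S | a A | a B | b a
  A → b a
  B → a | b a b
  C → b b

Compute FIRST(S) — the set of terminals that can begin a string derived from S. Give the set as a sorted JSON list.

FIRST iteration:
[1]
  A via A→b a: +{b}
  B via B→a: +{a}
  B via B→b a b: +{b}
  C via C→b b: +{b}
  S via S→C S S: +{b}
  S via S→a A: +{a}
  FIRST[S]={a,b}  FIRST[A]={b}  FIRST[B]={a,b}  FIRST[C]={b}
[2] (stable)
  FIRST[S]={a,b}  FIRST[A]={b}  FIRST[B]={a,b}  FIRST[C]={b}

FIRST(S) = ["a", "b"]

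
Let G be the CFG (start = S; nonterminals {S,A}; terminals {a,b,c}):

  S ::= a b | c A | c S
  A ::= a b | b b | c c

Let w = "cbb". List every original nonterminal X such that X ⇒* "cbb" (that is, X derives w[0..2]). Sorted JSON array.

CNF form of G:
  S -> T0 T1 | T2 A | T2 S
  A -> T0 T1 | T1 T1 | T2 T2
  T0 -> a
  T1 -> b
  T2 -> c

CYK table (by increasing span) (cells [i..j] with 0 ≤ i ≤ j ≤ 2 only):
  cell(0,0) c: {T2}  orig:{}
  cell(1,1) b: {T1}  orig:{}
  cell(2,2) b: {T1}  orig:{}
  cell(0,1) cb: ∅
  cell(1,2) bb: {A}
  cell(0,2) cbb: {S}

Original NTs in T[0,2] deriving "cbb": ["S"]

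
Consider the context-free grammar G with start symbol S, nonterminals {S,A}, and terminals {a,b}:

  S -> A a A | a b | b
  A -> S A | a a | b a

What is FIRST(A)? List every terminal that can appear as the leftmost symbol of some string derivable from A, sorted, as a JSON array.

FIRST sets, iterate to fixpoint:
iter 1:
  A via A→a a: +{a}
  A via A→b a: +{b}
  S via S→A a A: +{a,b}
  FIRST[S]={a,b}  FIRST[A]={a,b}
iter 2: done
  FIRST[S]={a,b}  FIRST[A]={a,b}

FIRST(A) = ["a", "b"]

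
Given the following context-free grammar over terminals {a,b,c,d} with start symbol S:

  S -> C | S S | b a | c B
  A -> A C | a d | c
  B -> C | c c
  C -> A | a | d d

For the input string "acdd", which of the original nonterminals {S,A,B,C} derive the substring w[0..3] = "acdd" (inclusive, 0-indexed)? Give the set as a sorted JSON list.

Convert to CNF:
  S -> A C | S S | T0 T1 | T1 T1 | T2 B | T3 T0 | a | c
  A -> A C | T0 T1 | c
  B -> A C | T0 T1 | T1 T1 | T2 T2 | a | c
  C -> A C | T0 T1 | T1 T1 | a | c
  T0 -> a
  T1 -> d
  T2 -> c
  T3 -> b

CYK fill — only the sub-triangle for w[0..3]:
  T[0,0] 'a' = {B,C,S,T0}  orig:{B,C,S}
  T[1,1] 'c' = {A,B,C,S,T2}  orig:{A,B,C,S}
  T[2,2] 'd' = {T1}  orig:{}
  T[3,3] 'd' = {T1}  orig:{}
  T[0,1] 'ac' = {S}
  T[1,2] 'cd' = ∅
  T[2,3] 'dd' = {B,C,S}
  T[0,2] 'acd' = ∅
  T[1,3] 'cdd' = {A,B,C,S}
  T[0,3] 'acdd' = {S}

Original NTs in T[0,3] deriving "acdd": ["S"]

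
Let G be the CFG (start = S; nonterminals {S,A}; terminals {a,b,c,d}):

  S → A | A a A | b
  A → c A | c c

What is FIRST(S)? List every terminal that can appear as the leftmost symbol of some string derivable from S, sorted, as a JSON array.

FIRST sets, iterate to fixpoint:
iter 1:
  A via A→c A: +{c}
  S via S→A: +{c}
  S via S→b: +{b}
  FIRST[S]={b,c}  FIRST[A]={c}
iter 2: (no change)
  FIRST[S]={b,c}  FIRST[A]={c}

FIRST(S) = ["b", "c"]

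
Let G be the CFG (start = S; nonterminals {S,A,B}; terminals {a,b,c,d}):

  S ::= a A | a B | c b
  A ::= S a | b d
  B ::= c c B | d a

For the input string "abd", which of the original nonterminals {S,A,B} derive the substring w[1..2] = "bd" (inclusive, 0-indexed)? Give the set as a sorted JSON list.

CNF form of G:
  S -> T0 A | T0 B | T3 T1
  A -> S T0 | T1 T2
  B -> T2 T0 | T3 X4
  T0 -> a
  T1 -> b
  T2 -> d
  T3 -> c
  X4 -> T3 B

CYK fill — only the sub-triangle for w[1..2]:
  cell(1,1) b: {T1}  orig:{}
  cell(2,2) d: {T2}  orig:{}
  cell(1,2) bd: {A}

Original NTs in T[1,2] deriving "bd": ["A"]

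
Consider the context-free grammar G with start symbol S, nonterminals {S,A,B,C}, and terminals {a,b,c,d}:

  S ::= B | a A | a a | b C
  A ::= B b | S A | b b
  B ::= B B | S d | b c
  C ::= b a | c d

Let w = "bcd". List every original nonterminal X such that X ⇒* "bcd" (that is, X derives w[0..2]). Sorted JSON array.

CNF form of G:
  S -> B B | S T1 | T0 C | T0 T2 | T3 A | T3 T3
  A -> B T0 | S A | T0 T0
  B -> B B | S T1 | T0 T2
  C -> T0 T3 | T2 T1
  T0 -> b
  T1 -> d
  T2 -> c
  T3 -> a

Fill CYK table bottom-up, restricted to cells inside w[0..2]:
  cell(0,0) b: {T0}  orig:{}
  cell(1,1) c: {T2}  orig:{}
  cell(2,2) d: {T1}  orig:{}
  cell(0,1) bc: {B,S}
  cell(1,2) cd: {C}
  cell(0,2) bcd: {B,S}

Original NTs in T[0,2] deriving "bcd": ["B", "S"]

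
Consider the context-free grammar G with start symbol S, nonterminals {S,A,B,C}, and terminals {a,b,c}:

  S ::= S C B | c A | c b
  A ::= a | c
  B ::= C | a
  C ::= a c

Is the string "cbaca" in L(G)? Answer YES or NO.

Convert to CNF:
  S -> S X3 | T1 A | T1 T2
  A -> a | c
  B -> T0 T1 | a
  C -> T0 T1
  T0 -> a
  T1 -> c
  T2 -> b
  X3 -> C B

CYK table (by increasing span):
  [0..0]={A,T1}  "c"  orig:{A}
  [1..1]={T2}  "b"  orig:{}
  [2..2]={A,B,T0}  "a"  orig:{A,B}
  [3..3]={A,T1}  "c"  orig:{A}
  [4..4]={A,B,T0}  "a"  orig:{A,B}
  [0..1]={S}  "cb"
  [1..2]=∅  "ba"
  [2..3]={B,C}  "ac"
  [3..4]={S}  "ca"
  [0..2]=∅  "cba"
  [1..3]=∅  "bac"
  [2..4]={X3}  "aca"  orig:{}
  [0..3]=∅  "cbac"
  [1..4]=∅  "baca"
  [0..4]={S}  "cbaca"

S ∈ T[0,4] ⇒ YES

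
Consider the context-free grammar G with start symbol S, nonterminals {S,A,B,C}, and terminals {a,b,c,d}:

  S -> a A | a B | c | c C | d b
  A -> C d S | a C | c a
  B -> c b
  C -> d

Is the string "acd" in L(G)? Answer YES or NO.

CNF form of G:
  S -> T0 T3 | T1 A | T1 B | T2 C | c
  A -> C X4 | T1 C | T2 T1
  B -> T2 T3
  C -> d
  T0 -> d
  T1 -> a
  T2 -> c
  T3 -> b
  X4 -> T0 S

CYK table (by increasing span):
  T[0,0] 'a' = {T1}  orig:{}
  T[1,1] 'c' = {S,T2}  orig:{S}
  T[2,2] 'd' = {C,T0}  orig:{C}
  T[0,1] 'ac' = ∅
  T[1,2] 'cd' = {S}
  T[0,2] 'acd' = ∅

S ∉ T[0,2] ⇒ NO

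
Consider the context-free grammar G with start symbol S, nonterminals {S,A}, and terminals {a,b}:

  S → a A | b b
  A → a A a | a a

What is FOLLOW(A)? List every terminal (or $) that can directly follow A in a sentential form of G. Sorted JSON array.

FIRST sets, iterate to fixpoint:
round 1:
  A via A→a A a: +{a}
  S via S→a A: +{a}
  S via S→b b: +{b}
  FIRST[S]={a,b}  FIRST[A]={a}
round 2: done
  FIRST[S]={a,b}  FIRST[A]={a}

Compute FOLLOW by fixpoint:
seed FOLLOW(S) with $
round 1:
  A→a A a: FOLLOW(A) ⊇ FIRST(a) = {a}; new: +{a}
  S→a A: FOLLOW(A) ⊇ FOLLOW(S) ⊇ {$}; new: +{$}
  FOLLOW[S]={$}  FOLLOW[A]={$,a}
round 2: (no change)
  FOLLOW[S]={$}  FOLLOW[A]={$,a}

FOLLOW(A) = ["$", "a"]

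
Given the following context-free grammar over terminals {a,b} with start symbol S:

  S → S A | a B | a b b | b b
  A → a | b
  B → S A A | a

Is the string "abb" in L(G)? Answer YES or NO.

CNF form of G:
  S -> S A | T0 B | T0 X3 | T1 T1
  A -> a | b
  B -> S X2 | a
  T0 -> a
  T1 -> b
  X2 -> A A
  X3 -> T1 T1

CYK fill:
  [0..0]={A,B,T0}  "a"  orig:{A,B}
  [1..1]={A,T1}  "b"  orig:{A}
  [2..2]={A,T1}  "b"  orig:{A}
  [0..1]={X2}  "ab"  orig:{}
  [1..2]={S,X2,X3}  "bb"  orig:{S}
  [0..2]={S}  "abb"

S ∈ T[0,2] ⇒ YES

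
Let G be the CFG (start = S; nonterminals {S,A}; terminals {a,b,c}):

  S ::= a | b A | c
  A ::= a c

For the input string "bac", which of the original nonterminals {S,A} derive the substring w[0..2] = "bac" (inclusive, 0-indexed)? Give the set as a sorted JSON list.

CNF form of G:
  S -> T2 A | a | c
  A -> T0 T1
  T0 -> a
  T1 -> c
  T2 -> b

Fill CYK table bottom-up — only the sub-triangle for w[0..2]:
  T[0,0] 'b' = {T2}  orig:{}
  T[1,1] 'a' = {S,T0}  orig:{S}
  T[2,2] 'c' = {S,T1}  orig:{S}
  T[0,1] 'ba' = ∅
  T[1,2] 'ac' = {A}
  T[0,2] 'bac' = {S}

Original NTs in T[0,2] deriving "bac": ["S"]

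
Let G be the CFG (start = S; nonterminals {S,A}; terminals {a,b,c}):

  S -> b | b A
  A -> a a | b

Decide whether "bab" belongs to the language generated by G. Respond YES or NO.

Convert to CNF:
  S -> T1 A | b
  A -> T0 T0 | b
  T0 -> a
  T1 -> b

CYK fill:
  T[0,0] 'b' = {A,S,T1}  orig:{A,S}
  T[1,1] 'a' = {T0}  orig:{}
  T[2,2] 'b' = {A,S,T1}  orig:{A,S}
  T[0,1] 'ba' = ∅
  T[1,2] 'ab' = ∅
  T[0,2] 'bab' = ∅

S ∉ T[0,2] ⇒ NO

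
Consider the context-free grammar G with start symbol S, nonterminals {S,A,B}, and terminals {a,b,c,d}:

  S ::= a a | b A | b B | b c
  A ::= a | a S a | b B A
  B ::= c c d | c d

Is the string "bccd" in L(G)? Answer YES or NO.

Convert to CNF:
  S -> T0 T0 | T1 A | T1 B | T1 T2
  A -> T0 X4 | T1 X5 | a
  B -> T2 T3 | T2 X6
  T0 -> a
  T1 -> b
  T2 -> c
  T3 -> d
  X4 -> S T0
  X5 -> B A
  X6 -> T2 T3

CYK table (by increasing span):
  [0..0]={T1}  "b"  orig:{}
  [1..1]={T2}  "c"  orig:{}
  [2..2]={T2}  "c"  orig:{}
  [3..3]={T3}  "d"  orig:{}
  [0..1]={S}  "bc"
  [1..2]=∅  "cc"
  [2..3]={B,X6}  "cd"  orig:{B}
  [0..2]=∅  "bcc"
  [1..3]={B}  "ccd"
  [0..3]={S}  "bccd"

S ∈ T[0,3] ⇒ YES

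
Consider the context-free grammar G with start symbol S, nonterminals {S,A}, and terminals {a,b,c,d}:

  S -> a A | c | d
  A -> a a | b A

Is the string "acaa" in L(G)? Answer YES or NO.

CNF form of G:
  S -> T0 A | c | d
  A -> T0 T0 | T1 A
  T0 -> a
  T1 -> b

Fill CYK table bottom-up:
  T[0,0] 'a' = {T0}  orig:{}
  T[1,1] 'c' = {S}
  T[2,2] 'a' = {T0}  orig:{}
  T[3,3] 'a' = {T0}  orig:{}
  T[0,1] 'ac' = ∅
  T[1,2] 'ca' = ∅
  T[2,3] 'aa' = {A}
  T[0,2] 'aca' = ∅
  T[1,3] 'caa' = ∅
  T[0,3] 'acaa' = ∅

S ∉ T[0,3] ⇒ NO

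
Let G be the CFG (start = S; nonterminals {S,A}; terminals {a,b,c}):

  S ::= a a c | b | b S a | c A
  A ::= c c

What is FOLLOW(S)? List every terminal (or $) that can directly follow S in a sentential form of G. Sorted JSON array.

Compute FIRST by fixpoint:
[1]
  A via A→c c: +{c}
  S via S→a a c: +{a}
  S via S→b: +{b}
  S via S→c A: +{c}
  FIRST[S]={a,b,c}  FIRST[A]={c}
[2] done
  FIRST[S]={a,b,c}  FIRST[A]={c}

FOLLOW sets:
initialize: $ ∈ FOLLOW(S)
round 1:
  S→b S a: FOLLOW(S) ⊇ FIRST(a) = {a}; new: +{a}
  S→c A: FOLLOW(A) ⊇ FOLLOW(S) ⊇ {$,a}; new: +{$,a}
  S: {$,a}  A: {$,a}
round 2: — fixpoint
  S: {$,a}  A: {$,a}

FOLLOW(S) = ["$", "a"]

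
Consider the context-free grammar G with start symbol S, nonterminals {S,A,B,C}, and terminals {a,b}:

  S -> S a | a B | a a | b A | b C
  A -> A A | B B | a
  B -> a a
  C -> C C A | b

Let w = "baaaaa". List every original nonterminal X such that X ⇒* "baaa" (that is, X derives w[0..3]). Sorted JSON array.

Convert to CNF:
  S -> S T0 | T0 B | T0 T0 | T1 A | T1 C
  A -> A A | B B | a
  B -> T0 T0
  C -> C X2 | b
  T0 -> a
  T1 -> b
  X2 -> C A

CYK fill — only the sub-triangle for w[0..3]:
  cell(0,0) b: {C,T1}  orig:{C}
  cell(1,1) a: {A,T0}  orig:{A}
  cell(2,2) a: {A,T0}  orig:{A}
  cell(3,3) a: {A,T0}  orig:{A}
  cell(0,1) ba: {S,X2}  orig:{S}
  cell(1,2) aa: {A,B,S}
  cell(2,3) aa: {A,B,S}
  cell(0,2) baa: {S,X2}  orig:{S}
  cell(1,3) aaa: {A,S}
  cell(0,3) baaa: {S,X2}  orig:{S}

Original NTs in T[0,3] deriving "baaa": ["S"]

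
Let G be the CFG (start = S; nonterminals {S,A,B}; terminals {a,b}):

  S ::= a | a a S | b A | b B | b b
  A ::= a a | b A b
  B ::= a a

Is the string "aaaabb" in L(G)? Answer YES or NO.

CNF form of G:
  S -> T0 X3 | T1 A | T1 B | T1 T1 | a
  A -> T0 T0 | T1 X2
  B -> T0 T0
  T0 -> a
  T1 -> b
  X2 -> A T1
  X3 -> T0 S

Fill CYK table bottom-up:
  [0..0]={S,T0}  "a"  orig:{S}
  [1..1]={S,T0}  "a"  orig:{S}
  [2..2]={S,T0}  "a"  orig:{S}
  [3..3]={S,T0}  "a"  orig:{S}
  [4..4]={T1}  "b"  orig:{}
  [5..5]={T1}  "b"  orig:{}
  [0..1]={A,B,X3}  "aa"  orig:{A,B}
  [1..2]={A,B,X3}  "aa"  orig:{A,B}
  [2..3]={A,B,X3}  "aa"  orig:{A,B}
  [3..4]=∅  "ab"
  [4..5]={S}  "bb"
  [0..2]={S}  "aaa"
  [1..3]={S}  "aaa"
  [2..4]={X2}  "aab"  orig:{}
  [3..5]={X3}  "abb"  orig:{}
  [0..3]={X3}  "aaaa"  orig:{}
  [1..4]=∅  "aaab"
  [2..5]={S}  "aabb"
  [0..4]=∅  "aaaab"
  [1..5]={X3}  "aaabb"  orig:{}
  [0..5]={S}  "aaaabb"

S ∈ T[0,5] ⇒ YES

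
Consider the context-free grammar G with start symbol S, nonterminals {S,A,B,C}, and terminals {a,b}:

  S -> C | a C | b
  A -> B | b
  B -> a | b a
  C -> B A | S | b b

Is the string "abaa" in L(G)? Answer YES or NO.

Convert to CNF:
  S -> B A | T0 T0 | T1 C | b
  A -> T0 T1 | a | b
  B -> T0 T1 | a
  C -> B A | T0 T0 | T1 C | b
  T0 -> b
  T1 -> a

CYK fill:
  [0..0]={A,B,T1}  "a"  orig:{A,B}
  [1..1]={A,C,S,T0}  "b"  orig:{A,C,S}
  [2..2]={A,B,T1}  "a"  orig:{A,B}
  [3..3]={A,B,T1}  "a"  orig:{A,B}
  [0..1]={C,S}  "ab"
  [1..2]={A,B}  "ba"
  [2..3]={C,S}  "aa"
  [0..2]={C,S}  "aba"
  [1..3]={C,S}  "baa"
  [0..3]={C,S}  "abaa"

S ∈ T[0,3] ⇒ YES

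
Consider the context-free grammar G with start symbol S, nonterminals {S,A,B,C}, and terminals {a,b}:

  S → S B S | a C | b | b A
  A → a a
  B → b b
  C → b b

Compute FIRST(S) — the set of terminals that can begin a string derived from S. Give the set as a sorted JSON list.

FIRST sets, iterate to fixpoint:
[1]
  A via A→a a: +{a}
  B via B→b b: +{b}
  C via C→b b: +{b}
  S via S→a C: +{a}
  S via S→b: +{b}
  FIRST[S]={a,b}  FIRST[A]={a}  FIRST[B]={b}  FIRST[C]={b}
[2] (no change)
  FIRST[S]={a,b}  FIRST[A]={a}  FIRST[B]={b}  FIRST[C]={b}

FIRST(S) = ["a", "b"]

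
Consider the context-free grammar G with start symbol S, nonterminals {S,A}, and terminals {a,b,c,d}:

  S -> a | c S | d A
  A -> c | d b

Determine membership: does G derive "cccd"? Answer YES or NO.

CNF form of G:
  S -> T0 A | T2 S | a
  A -> T0 T1 | c
  T0 -> d
  T1 -> b
  T2 -> c

Fill CYK table bottom-up:
  T[0,0] 'c' = {A,T2}  orig:{A}
  T[1,1] 'c' = {A,T2}  orig:{A}
  T[2,2] 'c' = {A,T2}  orig:{A}
  T[3,3] 'd' = {T0}  orig:{}
  T[0,1] 'cc' = ∅
  T[1,2] 'cc' = ∅
  T[2,3] 'cd' = ∅
  T[0,2] 'ccc' = ∅
  T[1,3] 'ccd' = ∅
  T[0,3] 'cccd' = ∅

S ∉ T[0,3] ⇒ NO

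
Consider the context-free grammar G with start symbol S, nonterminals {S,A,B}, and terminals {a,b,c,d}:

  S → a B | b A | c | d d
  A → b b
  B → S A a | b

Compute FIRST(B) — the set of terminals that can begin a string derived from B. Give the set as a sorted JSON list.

Compute FIRST by fixpoint:
pass 1:
  A via A→b b: +{b}
  B via B→b: +{b}
  S via S→a B: +{a}
  S via S→b A: +{b}
  S via S→c: +{c}
  S via S→d d: +{d}
  S: {a,b,c,d}  A: {b}  B: {b}
pass 2:
  B via B→S A a: +{a,c,d}
  S: {a,b,c,d}  A: {b}  B: {a,b,c,d}
pass 3: — fixpoint
  S: {a,b,c,d}  A: {b}  B: {a,b,c,d}

FIRST(B) = ["a", "b", "c", "d"]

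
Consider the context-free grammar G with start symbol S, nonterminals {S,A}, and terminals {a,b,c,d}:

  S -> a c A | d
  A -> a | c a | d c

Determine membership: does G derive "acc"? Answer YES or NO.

CNF form of G:
  S -> T1 X3 | d
  A -> T0 T1 | T2 T0 | a
  T0 -> c
  T1 -> a
  T2 -> d
  X3 -> T0 A

Fill CYK table bottom-up:
  cell(0,0) a: {A,T1}  orig:{A}
  cell(1,1) c: {T0}  orig:{}
  cell(2,2) c: {T0}  orig:{}
  cell(0,1) ac: ∅
  cell(1,2) cc: ∅
  cell(0,2) acc: ∅

S ∉ T[0,2] ⇒ NO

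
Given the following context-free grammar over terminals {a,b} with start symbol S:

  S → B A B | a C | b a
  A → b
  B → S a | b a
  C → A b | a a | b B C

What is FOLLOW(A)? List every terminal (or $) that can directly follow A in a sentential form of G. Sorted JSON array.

FIRST sets, iterate to fixpoint:
round 1:
  A via A→b: +{b}
  B via B→b a: +{b}
  C via C→A b: +{b}
  C via C→a a: +{a}
  S via S→B A B: +{b}
  S via S→a C: +{a}
  FIRST(S)={a,b}  FIRST(A)={b}  FIRST(B)={b}  FIRST(C)={a,b}
round 2:
  B via B→S a: +{a}
  FIRST(S)={a,b}  FIRST(A)={b}  FIRST(B)={a,b}  FIRST(C)={a,b}
round 3: done
  FIRST(S)={a,b}  FIRST(A)={b}  FIRST(B)={a,b}  FIRST(C)={a,b}

Compute FOLLOW by fixpoint:
initialize: $ ∈ FOLLOW(S)
pass 1:
  B→S a: FOLLOW(S) ⊇ FIRST(a) = {a}; new: +{a}
  C→A b: FOLLOW(A) ⊇ FIRST(b) = {b}; new: +{b}
  C→b B C: FOLLOW(B) ⊇ FIRST(C) = {a,b}; new: +{a,b}
  S→B A B: FOLLOW(A) ⊇ FIRST(B) = {a,b}; new: +{a}
  S→B A B: FOLLOW(B) ⊇ FOLLOW(S) ⊇ {$,a}; new: +{$}
  S→a C: FOLLOW(C) ⊇ FOLLOW(S) ⊇ {$,a}; new: +{$,a}
  FOLLOW(S)={$,a}  FOLLOW(A)={a,b}  FOLLOW(B)={$,a,b}  FOLLOW(C)={$,a}
pass 2: (no change)
  FOLLOW(S)={$,a}  FOLLOW(A)={a,b}  FOLLOW(B)={$,a,b}  FOLLOW(C)={$,a}

FOLLOW(A) = ["a", "b"]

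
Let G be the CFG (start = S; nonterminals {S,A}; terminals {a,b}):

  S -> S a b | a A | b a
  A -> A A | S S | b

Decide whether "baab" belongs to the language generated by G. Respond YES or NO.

CNF form of G:
  S -> S X2 | T0 A | T1 T0
  A -> A A | S S | b
  T0 -> a
  T1 -> b
  X2 -> T0 T1

CYK fill:
  cell(0,0) b: {A,T1}  orig:{A}
  cell(1,1) a: {T0}  orig:{}
  cell(2,2) a: {T0}  orig:{}
  cell(3,3) b: {A,T1}  orig:{A}
  cell(0,1) ba: {S}
  cell(1,2) aa: ∅
  cell(2,3) ab: {S,X2}  orig:{S}
  cell(0,2) baa: ∅
  cell(1,3) aab: ∅
  cell(0,3) baab: {A,S}

S ∈ T[0,3] ⇒ YES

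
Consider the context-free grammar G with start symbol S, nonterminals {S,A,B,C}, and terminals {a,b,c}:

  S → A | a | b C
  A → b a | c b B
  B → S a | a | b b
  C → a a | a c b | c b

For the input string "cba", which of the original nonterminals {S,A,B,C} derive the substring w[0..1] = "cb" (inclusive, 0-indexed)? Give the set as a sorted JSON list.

Convert to CNF:
  S -> T0 C | T0 T1 | T2 X5 | a
  A -> T0 T1 | T2 X3
  B -> S T1 | T0 T0 | a
  C -> T1 T1 | T1 X4 | T2 T0
  T0 -> b
  T1 -> a
  T2 -> c
  X3 -> T0 B
  X4 -> T2 T0
  X5 -> T0 B

Fill CYK table bottom-up — only the sub-triangle for w[0..1]:
  [0..0]={T2}  "c"  orig:{}
  [1..1]={T0}  "b"  orig:{}
  [0..1]={C,X4}  "cb"  orig:{C}

Original NTs in T[0,1] deriving "cb": ["C"]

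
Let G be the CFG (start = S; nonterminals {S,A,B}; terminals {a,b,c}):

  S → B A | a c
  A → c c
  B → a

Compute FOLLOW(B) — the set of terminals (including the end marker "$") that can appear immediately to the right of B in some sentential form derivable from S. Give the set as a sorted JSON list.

FIRST sets, iterate to fixpoint:
pass 1:
  A via A→c c: +{c}
  B via B→a: +{a}
  S via S→B A: +{a}
  S: {a}  A: {c}  B: {a}
pass 2: (stable)
  S: {a}  A: {c}  B: {a}

Compute FOLLOW by fixpoint:
seed FOLLOW(S) with $
iter 1:
  S→B A: FOLLOW(B) ⊇ FIRST(A) = {c}; new: +{c}
  S→B A: FOLLOW(A) ⊇ FOLLOW(S) ⊇ {$}; new: +{$}
  FOLLOW(S)={$}  FOLLOW(A)={$}  FOLLOW(B)={c}
iter 2: — fixpoint
  FOLLOW(S)={$}  FOLLOW(A)={$}  FOLLOW(B)={c}

FOLLOW(B) = ["c"]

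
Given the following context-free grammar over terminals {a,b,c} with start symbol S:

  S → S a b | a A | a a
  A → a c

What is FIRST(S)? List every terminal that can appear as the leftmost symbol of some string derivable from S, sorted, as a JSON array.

FIRST sets, iterate to fixpoint:
iter 1:
  A via A→a c: +{a}
  S via S→a A: +{a}
  S: {a}  A: {a}
iter 2: done
  S: {a}  A: {a}

FIRST(S) = ["a"]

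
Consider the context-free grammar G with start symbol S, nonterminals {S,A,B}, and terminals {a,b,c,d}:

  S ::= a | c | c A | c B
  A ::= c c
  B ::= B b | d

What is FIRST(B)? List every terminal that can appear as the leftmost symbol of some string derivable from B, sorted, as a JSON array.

FIRST sets, iterate to fixpoint:
[1]
  A via A→c c: +{c}
  B via B→d: +{d}
  S via S→a: +{a}
  S via S→c: +{c}
  FIRST(S)={a,c}  FIRST(A)={c}  FIRST(B)={d}
[2] done
  FIRST(S)={a,c}  FIRST(A)={c}  FIRST(B)={d}

FIRST(B) = ["d"]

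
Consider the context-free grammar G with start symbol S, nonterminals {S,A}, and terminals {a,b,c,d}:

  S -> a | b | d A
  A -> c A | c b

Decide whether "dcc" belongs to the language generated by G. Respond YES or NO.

CNF form of G:
  S -> T2 A | a | b
  A -> T0 A | T0 T1
  T0 -> c
  T1 -> b
  T2 -> d

CYK fill:
  cell(0,0) d: {T2}  orig:{}
  cell(1,1) c: {T0}  orig:{}
  cell(2,2) c: {T0}  orig:{}
  cell(0,1) dc: ∅
  cell(1,2) cc: ∅
  cell(0,2) dcc: ∅

S ∉ T[0,2] ⇒ NO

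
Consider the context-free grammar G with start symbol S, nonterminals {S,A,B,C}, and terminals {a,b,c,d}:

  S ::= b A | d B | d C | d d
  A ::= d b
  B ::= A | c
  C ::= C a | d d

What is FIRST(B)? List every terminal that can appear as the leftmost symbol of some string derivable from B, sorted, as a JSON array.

Compute FIRST by fixpoint:
round 1:
  A via A→d b: +{d}
  B via B→A: +{d}
  B via B→c: +{c}
  C via C→d d: +{d}
  S via S→b A: +{b}
  S via S→d B: +{d}
  S: {b,d}  A: {d}  B: {c,d}  C: {d}
round 2: (no change)
  S: {b,d}  A: {d}  B: {c,d}  C: {d}

FIRST(B) = ["c", "d"]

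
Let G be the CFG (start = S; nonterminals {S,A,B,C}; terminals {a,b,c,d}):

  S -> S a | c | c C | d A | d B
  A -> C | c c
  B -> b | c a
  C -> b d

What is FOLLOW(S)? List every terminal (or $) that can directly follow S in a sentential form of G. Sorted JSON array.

Compute FIRST by fixpoint:
pass 1:
  A via A→c c: +{c}
  B via B→b: +{b}
  B via B→c a: +{c}
  C via C→b d: +{b}
  S via S→c: +{c}
  S via S→d A: +{d}
  FIRST(S)={c,d}  FIRST(A)={c}  FIRST(B)={b,c}  FIRST(C)={b}
pass 2:
  A via A→C: +{b}
  FIRST(S)={c,d}  FIRST(A)={b,c}  FIRST(B)={b,c}  FIRST(C)={b}
pass 3: — fixpoint
  FIRST(S)={c,d}  FIRST(A)={b,c}  FIRST(B)={b,c}  FIRST(C)={b}

FOLLOW sets:
FOLLOW(S) := {$}
round 1:
  S→S a: FOLLOW(S) ⊇ FIRST(a) = {a}; new: +{a}
  S→c C: FOLLOW(C) ⊇ FOLLOW(S) ⊇ {$,a}; new: +{$,a}
  S→d A: FOLLOW(A) ⊇ FOLLOW(S) ⊇ {$,a}; new: +{$,a}
  S→d B: FOLLOW(B) ⊇ FOLLOW(S) ⊇ {$,a}; new: +{$,a}
  FOLLOW(S)={$,a}  FOLLOW(A)={$,a}  FOLLOW(B)={$,a}  FOLLOW(C)={$,a}
round 2: (stable)
  FOLLOW(S)={$,a}  FOLLOW(A)={$,a}  FOLLOW(B)={$,a}  FOLLOW(C)={$,a}

FOLLOW(S) = ["$", "a"]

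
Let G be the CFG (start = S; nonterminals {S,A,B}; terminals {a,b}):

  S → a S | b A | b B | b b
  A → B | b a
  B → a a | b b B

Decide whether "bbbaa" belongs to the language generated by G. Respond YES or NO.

CNF form of G:
  S -> T0 S | T1 A | T1 B | T1 T1
  A -> T0 T0 | T1 T0 | T1 X2
  B -> T0 T0 | T1 X3
  T0 -> a
  T1 -> b
  X2 -> T1 B
  X3 -> T1 B

CYK fill:
  [0..0]={T1}  "b"  orig:{}
  [1..1]={T1}  "b"  orig:{}
  [2..2]={T1}  "b"  orig:{}
  [3..3]={T0}  "a"  orig:{}
  [4..4]={T0}  "a"  orig:{}
  [0..1]={S}  "bb"
  [1..2]={S}  "bb"
  [2..3]={A}  "ba"
  [3..4]={A,B}  "aa"
  [0..2]=∅  "bbb"
  [1..3]={S}  "bba"
  [2..4]={S,X2,X3}  "baa"  orig:{S}
  [0..3]=∅  "bbba"
  [1..4]={A,B}  "bbaa"
  [0..4]={S,X2,X3}  "bbbaa"  orig:{S}

S ∈ T[0,4] ⇒ YES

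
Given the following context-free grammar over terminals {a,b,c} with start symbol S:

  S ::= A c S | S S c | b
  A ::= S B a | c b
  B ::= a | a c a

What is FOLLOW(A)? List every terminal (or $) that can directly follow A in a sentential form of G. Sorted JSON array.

FIRST iteration:
pass 1:
  A via A→c b: +{c}
  B via B→a: +{a}
  S via S→A c S: +{c}
  S via S→b: +{b}
  FIRST[S]={b,c}  FIRST[A]={c}  FIRST[B]={a}
pass 2:
  A via A→S B a: +{b}
  FIRST[S]={b,c}  FIRST[A]={b,c}  FIRST[B]={a}
pass 3: (stable)
  FIRST[S]={b,c}  FIRST[A]={b,c}  FIRST[B]={a}

FOLLOW iteration:
seed FOLLOW(S) with $
round 1:
  A→S B a: FOLLOW(S) ⊇ FIRST(B) = {a}; new: +{a}
  A→S B a: FOLLOW(B) ⊇ FIRST(a) = {a}; new: +{a}
  S→A c S: FOLLOW(A) ⊇ FIRST(c) = {c}; new: +{c}
  S→S S c: FOLLOW(S) ⊇ FIRST(S) = {b,c}; new: +{b,c}
  FOLLOW(S)={$,a,b,c}  FOLLOW(A)={c}  FOLLOW(B)={a}
round 2: done
  FOLLOW(S)={$,a,b,c}  FOLLOW(A)={c}  FOLLOW(B)={a}

FOLLOW(A) = ["c"]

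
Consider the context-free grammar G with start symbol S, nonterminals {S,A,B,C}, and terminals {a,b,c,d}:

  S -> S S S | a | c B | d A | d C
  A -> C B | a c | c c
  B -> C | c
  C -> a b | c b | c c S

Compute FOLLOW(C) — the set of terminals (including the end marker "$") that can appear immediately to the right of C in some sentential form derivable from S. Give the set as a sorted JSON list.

FIRST iteration:
round 1:
  A via A→a c: +{a}
  A via A→c c: +{c}
  B via B→c: +{c}
  C via C→a b: +{a}
  C via C→c b: +{c}
  S via S→a: +{a}
  S via S→c B: +{c}
  S via S→d A: +{d}
  S: {a,c,d}  A: {a,c}  B: {c}  C: {a,c}
round 2:
  B via B→C: +{a}
  S: {a,c,d}  A: {a,c}  B: {a,c}  C: {a,c}
round 3: (stable)
  S: {a,c,d}  A: {a,c}  B: {a,c}  C: {a,c}

FOLLOW iteration:
seed FOLLOW(S) with $
round 1:
  A→C B: FOLLOW(C) ⊇ FIRST(B) = {a,c}; new: +{a,c}
  C→c c S: FOLLOW(S) ⊇ FOLLOW(C) ⊇ {a,c}; new: +{a,c}
  S→S S S: FOLLOW(S) ⊇ FIRST(S) = {a,c,d}; new: +{d}
  S→c B: FOLLOW(B) ⊇ FOLLOW(S) ⊇ {$,a,c,d}; new: +{$,a,c,d}
  S→d A: FOLLOW(A) ⊇ FOLLOW(S) ⊇ {$,a,c,d}; new: +{$,a,c,d}
  S→d C: FOLLOW(C) ⊇ FOLLOW(S) ⊇ {$,a,c,d}; new: +{$,d}
  FOLLOW[S]={$,a,c,d}  FOLLOW[A]={$,a,c,d}  FOLLOW[B]={$,a,c,d}  FOLLOW[C]={$,a,c,d}
round 2: — fixpoint
  FOLLOW[S]={$,a,c,d}  FOLLOW[A]={$,a,c,d}  FOLLOW[B]={$,a,c,d}  FOLLOW[C]={$,a,c,d}

FOLLOW(C) = ["$", "a", "c", "d"]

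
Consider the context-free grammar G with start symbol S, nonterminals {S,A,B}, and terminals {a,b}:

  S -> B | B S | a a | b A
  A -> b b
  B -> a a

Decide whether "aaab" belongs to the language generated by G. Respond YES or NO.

CNF form of G:
  S -> B S | T0 A | T1 T1
  A -> T0 T0
  B -> T1 T1
  T0 -> b
  T1 -> a

CYK fill:
  cell(0,0) a: {T1}  orig:{}
  cell(1,1) a: {T1}  orig:{}
  cell(2,2) a: {T1}  orig:{}
  cell(3,3) b: {T0}  orig:{}
  cell(0,1) aa: {B,S}
  cell(1,2) aa: {B,S}
  cell(2,3) ab: ∅
  cell(0,2) aaa: ∅
  cell(1,3) aab: ∅
  cell(0,3) aaab: ∅

S ∉ T[0,3] ⇒ NO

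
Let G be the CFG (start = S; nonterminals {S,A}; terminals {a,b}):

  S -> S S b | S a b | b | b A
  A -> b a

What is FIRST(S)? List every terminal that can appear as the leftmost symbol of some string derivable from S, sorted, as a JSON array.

FIRST iteration:
iter 1:
  A via A→b a: +{b}
  S via S→b: +{b}
  FIRST(S)={b}  FIRST(A)={b}
iter 2: (no change)
  FIRST(S)={b}  FIRST(A)={b}

FIRST(S) = ["b"]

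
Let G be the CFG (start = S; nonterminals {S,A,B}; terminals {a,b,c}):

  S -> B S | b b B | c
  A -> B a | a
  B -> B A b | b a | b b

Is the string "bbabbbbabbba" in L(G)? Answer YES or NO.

CNF form of G:
  S -> B S | T1 X3 | c
  A -> B T0 | a
  B -> B X2 | T1 T0 | T1 T1
  T0 -> a
  T1 -> b
  X2 -> A T1
  X3 -> T1 B

CYK table (by increasing span):
  [0..0]={T1}  "b"  orig:{}
  [1..1]={T1}  "b"  orig:{}
  [2..2]={A,T0}  "a"  orig:{A}
  [3..3]={T1}  "b"  orig:{}
  [4..4]={T1}  "b"  orig:{}
  [5..5]={T1}  "b"  orig:{}
  [6..6]={T1}  "b"  orig:{}
  [7..7]={A,T0}  "a"  orig:{A}
  [8..8]={T1}  "b"  orig:{}
  [9..9]={T1}  "b"  orig:{}
  [10..10]={T1}  "b"  orig:{}
  [11..11]={A,T0}  "a"  orig:{A}
  [0..1]={B}  "bb"
  [1..2]={B}  "ba"
  [2..3]={X2}  "ab"  orig:{}
  [3..4]={B}  "bb"
  [4..5]={B}  "bb"
  [5..6]={B}  "bb"
  [6..7]={B}  "ba"
  [7..8]={X2}  "ab"  orig:{}
  [8..9]={B}  "bb"
  [9..10]={B}  "bb"
  [10..11]={B}  "ba"
  [0..2]={A,X3}  "bba"  orig:{A}
  [1..3]=∅  "bab"
  [2..4]=∅  "abb"
  [3..5]={X3}  "bbb"  orig:{}
  [4..6]={X3}  "bbb"  orig:{}
  [5..7]={A,X3}  "bba"  orig:{A}
  [6..8]=∅  "bab"
  [7..9]=∅  "abb"
  [8..10]={X3}  "bbb"  orig:{}
  [9..11]={A,X3}  "bba"  orig:{A}
  [0..3]={B,X2}  "bbab"  orig:{B}
  [1..4]=∅  "babb"
  [2..5]=∅  "abbb"
  [3..6]={S}  "bbbb"
  [4..7]={S}  "bbba"
  [5..8]={B,X2}  "bbab"  orig:{B}
  [6..9]=∅  "babb"
  [7..10]=∅  "abbb"
  [8..11]={S}  "bbba"
  [0..4]=∅  "bbabb"
  [1..5]=∅  "babbb"
  [2..6]=∅  "abbbb"
  [3..7]=∅  "bbbba"
  [4..8]={X3}  "bbbab"  orig:{}
  [5..9]=∅  "bbabb"
  [6..10]=∅  "babbb"
  [7..11]=∅  "abbba"
  [0..5]=∅  "bbabbb"
  [1..6]={S}  "babbbb"
  [2..7]=∅  "abbbba"
  [3..8]={B,S}  "bbbbab"
  [4..9]=∅  "bbbabb"
  [5..10]=∅  "bbabbb"
  [6..11]={S}  "babbba"
  [0..6]=∅  "bbabbbb"
  [1..7]=∅  "babbbba"
  [2..8]=∅  "abbbbab"
  [3..9]=∅  "bbbbabb"
  [4..10]=∅  "bbbabbb"
  [5..11]=∅  "bbabbba"
  [0..7]={S}  "bbabbbba"
  [1..8]={S}  "babbbbab"
  [2..9]=∅  "abbbbabb"
  [3..10]=∅  "bbbbabbb"
  [4..11]={S}  "bbbabbba"
  [0..8]=∅  "bbabbbbab"
  [1..9]=∅  "babbbbabb"
  [2..10]=∅  "abbbbabbb"
  [3..11]=∅  "bbbbabbba"
  [0..9]=∅  "bbabbbbabb"
  [1..10]=∅  "babbbbabbb"
  [2..11]=∅  "abbbbabbba"
  [0..10]=∅  "bbabbbbabbb"
  [1..11]=∅  "babbbbabbba"
  [0..11]={S}  "bbabbbbabbba"

S ∈ T[0,11] ⇒ YES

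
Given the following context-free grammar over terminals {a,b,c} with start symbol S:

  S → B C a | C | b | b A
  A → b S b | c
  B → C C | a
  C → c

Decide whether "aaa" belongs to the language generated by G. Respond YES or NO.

Convert to CNF:
  S -> B X3 | T0 A | b | c
  A -> T0 X2 | c
  B -> C C | a
  C -> c
  T0 -> b
  T1 -> a
  X2 -> S T0
  X3 -> C T1

Fill CYK table bottom-up:
  T[0,0] 'a' = {B,T1}  orig:{B}
  T[1,1] 'a' = {B,T1}  orig:{B}
  T[2,2] 'a' = {B,T1}  orig:{B}
  T[0,1] 'aa' = ∅
  T[1,2] 'aa' = ∅
  T[0,2] 'aaa' = ∅

S ∉ T[0,2] ⇒ NO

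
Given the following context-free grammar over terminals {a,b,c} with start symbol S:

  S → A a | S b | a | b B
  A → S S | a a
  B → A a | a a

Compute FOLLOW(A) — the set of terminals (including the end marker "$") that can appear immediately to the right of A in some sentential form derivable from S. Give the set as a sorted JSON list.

FIRST iteration:
round 1:
  A via A→a a: +{a}
  B via B→A a: +{a}
  S via S→A a: +{a}
  S via S→b B: +{b}
  FIRST(S)={a,b}  FIRST(A)={a}  FIRST(B)={a}
round 2:
  A via A→S S: +{b}
  B via B→A a: +{b}
  FIRST(S)={a,b}  FIRST(A)={a,b}  FIRST(B)={a,b}
round 3: (stable)
  FIRST(S)={a,b}  FIRST(A)={a,b}  FIRST(B)={a,b}

FOLLOW sets:
seed FOLLOW(S) with $
round 1:
  A→S S: FOLLOW(S) ⊇ FIRST(S) = {a,b}; new: +{a,b}
  B→A a: FOLLOW(A) ⊇ FIRST(a) = {a}; new: +{a}
  S→b B: FOLLOW(B) ⊇ FOLLOW(S) ⊇ {$,a,b}; new: +{$,a,b}
  FOLLOW(S)={$,a,b}  FOLLOW(A)={a}  FOLLOW(B)={$,a,b}
round 2: (stable)
  FOLLOW(S)={$,a,b}  FOLLOW(A)={a}  FOLLOW(B)={$,a,b}

FOLLOW(A) = ["a"]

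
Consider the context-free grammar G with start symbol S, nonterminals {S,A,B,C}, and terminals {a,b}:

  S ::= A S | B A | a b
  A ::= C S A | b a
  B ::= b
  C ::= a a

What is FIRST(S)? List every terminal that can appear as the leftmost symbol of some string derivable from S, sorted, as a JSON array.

FIRST iteration:
[1]
  A via A→b a: +{b}
  B via B→b: +{b}
  C via C→a a: +{a}
  S via S→A S: +{b}
  S via S→a b: +{a}
  FIRST[S]={a,b}  FIRST[A]={b}  FIRST[B]={b}  FIRST[C]={a}
[2]
  A via A→C S A: +{a}
  FIRST[S]={a,b}  FIRST[A]={a,b}  FIRST[B]={b}  FIRST[C]={a}
[3] — fixpoint
  FIRST[S]={a,b}  FIRST[A]={a,b}  FIRST[B]={b}  FIRST[C]={a}

FIRST(S) = ["a", "b"]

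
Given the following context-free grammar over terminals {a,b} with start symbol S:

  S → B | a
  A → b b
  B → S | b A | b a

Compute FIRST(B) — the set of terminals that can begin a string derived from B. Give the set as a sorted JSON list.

FIRST iteration:
round 1:
  A via A→b b: +{b}
  B via B→b A: +{b}
  S via S→B: +{b}
  S via S→a: +{a}
  FIRST[S]={a,b}  FIRST[A]={b}  FIRST[B]={b}
round 2:
  B via B→S: +{a}
  FIRST[S]={a,b}  FIRST[A]={b}  FIRST[B]={a,b}
round 3: done
  FIRST[S]={a,b}  FIRST[A]={b}  FIRST[B]={a,b}

FIRST(B) = ["a", "b"]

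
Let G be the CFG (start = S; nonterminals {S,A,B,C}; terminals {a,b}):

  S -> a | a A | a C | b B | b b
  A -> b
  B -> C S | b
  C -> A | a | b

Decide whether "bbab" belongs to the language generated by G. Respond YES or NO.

Convert to CNF:
  S -> T0 A | T0 C | T1 B | T1 T1 | a
  A -> b
  B -> C S | b
  C -> a | b
  T0 -> a
  T1 -> b

Fill CYK table bottom-up:
  cell(0,0) b: {A,B,C,T1}  orig:{A,B,C}
  cell(1,1) b: {A,B,C,T1}  orig:{A,B,C}
  cell(2,2) a: {C,S,T0}  orig:{C,S}
  cell(3,3) b: {A,B,C,T1}  orig:{A,B,C}
  cell(0,1) bb: {S}
  cell(1,2) ba: {B}
  cell(2,3) ab: {S}
  cell(0,2) bba: {S}
  cell(1,3) bab: {B}
  cell(0,3) bbab: {S}

S ∈ T[0,3] ⇒ YES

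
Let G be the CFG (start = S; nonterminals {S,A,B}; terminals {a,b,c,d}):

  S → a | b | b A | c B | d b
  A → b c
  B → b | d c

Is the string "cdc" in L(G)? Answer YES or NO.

CNF form of G:
  S -> T0 A | T1 B | T2 T0 | a | b
  A -> T0 T1
  B -> T2 T1 | b
  T0 -> b
  T1 -> c
  T2 -> d

CYK fill:
  T[0,0] 'c' = {T1}  orig:{}
  T[1,1] 'd' = {T2}  orig:{}
  T[2,2] 'c' = {T1}  orig:{}
  T[0,1] 'cd' = ∅
  T[1,2] 'dc' = {B}
  T[0,2] 'cdc' = {S}

S ∈ T[0,2] ⇒ YES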